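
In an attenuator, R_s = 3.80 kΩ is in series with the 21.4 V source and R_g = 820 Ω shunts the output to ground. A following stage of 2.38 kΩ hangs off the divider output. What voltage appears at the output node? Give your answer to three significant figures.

The load sits in parallel with R_g: R_g‖R_L = (820 × 2380) / (820 + 2380) = 609.9 Ω.
V_out = 21.4 × 609.9 / (3800 + 609.9) = 21.4 × 609.9/4410 = 2.96 V.

V_out ≈ 2.96 V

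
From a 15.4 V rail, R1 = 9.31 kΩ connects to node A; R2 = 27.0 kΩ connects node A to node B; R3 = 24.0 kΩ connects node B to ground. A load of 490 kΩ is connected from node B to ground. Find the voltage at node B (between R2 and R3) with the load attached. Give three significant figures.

At node B, R3 is in parallel with the load: R3‖R_L = 22.88 kΩ.
Below node A the resistance is R2 + (R3‖R_L) = 49.88 kΩ, so V_A = 15.4 × 49.88/59.19 = 12.98 V.
Then V_B = V_A × (R3‖R_L)/(R2 + R3‖R_L) = 12.98 × 22.88/49.88 = 5.95 V.

V ≈ 5.95 V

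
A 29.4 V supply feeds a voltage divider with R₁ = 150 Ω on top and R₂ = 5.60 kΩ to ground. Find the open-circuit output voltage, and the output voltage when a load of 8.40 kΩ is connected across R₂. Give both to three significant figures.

Unloaded: 28.6 V; loaded: 28.1 V

Open-circuit: V = 29.4 × 5600/(150 + 5600) = 28.6 V.
With the load, R₂ becomes R₂‖R_L = 3360 Ω, so V = 29.4 × 3360/3510 = 28.1 V.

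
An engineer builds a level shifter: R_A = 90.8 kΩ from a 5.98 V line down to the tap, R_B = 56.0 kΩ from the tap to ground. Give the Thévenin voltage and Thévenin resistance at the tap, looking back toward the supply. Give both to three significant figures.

V_th is the open-circuit tap voltage: 5.98 × 56.0/(90.8 + 56.0) = 2.28 V.
With the supply zeroed, R_A and R_B appear in parallel from the tap: R_th = R_A‖R_B = (90.8 × 56.0)/146.8 = 34.6 kΩ.

V_th = 2.28 V, R_th = 34.6 kΩ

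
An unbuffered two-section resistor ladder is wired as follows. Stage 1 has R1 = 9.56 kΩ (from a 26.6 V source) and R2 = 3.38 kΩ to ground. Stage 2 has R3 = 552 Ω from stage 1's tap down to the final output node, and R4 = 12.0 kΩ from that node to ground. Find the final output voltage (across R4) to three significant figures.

Stage 2 presents R3+R4 = 12550 Ω as a load on stage 1's tap.
Stage 1's lower leg becomes R2‖(R3+R4) = 2663 Ω, so V_mid = 26.6 × 2663/12220 = 5.795 V.
Stage 2 is itself unloaded: V_out = V_mid × R4/(R3+R4) = 5.795 × 12000/12550 = 5.54 V.

V_out ≈ 5.54 V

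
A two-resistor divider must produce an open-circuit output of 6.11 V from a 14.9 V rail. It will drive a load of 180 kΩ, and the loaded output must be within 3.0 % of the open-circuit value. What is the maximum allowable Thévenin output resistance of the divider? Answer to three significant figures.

Loading drop = R_th/(R_th + R_L) ≤ 0.0300, so R_th ≤ R_L · ε/(1−ε) = 180 kΩ × 0.0300/0.9700 = 5.57 kΩ.

R_th ≤ 5.57 kΩ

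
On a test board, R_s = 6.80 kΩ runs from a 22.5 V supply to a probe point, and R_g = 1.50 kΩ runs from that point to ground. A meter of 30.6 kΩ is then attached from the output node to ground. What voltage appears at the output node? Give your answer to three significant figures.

V_out ≈ 3.91 V

The load sits in parallel with R_g: R_g‖R_L = (1.50 × 30.6) / (1.50 + 30.6) = 1.430 kΩ.
V_out = 22.5 × 1.430 / (6.80 + 1.430) = 22.5 × 1.430/8.230 = 3.91 V.
(Unloaded it would have been 4.07 V.)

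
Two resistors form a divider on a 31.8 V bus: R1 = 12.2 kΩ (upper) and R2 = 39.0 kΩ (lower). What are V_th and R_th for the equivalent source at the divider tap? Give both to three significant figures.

V_th is the open-circuit tap voltage: 31.8 × 39.0/(12.2 + 39.0) = 24.2 V.
With the supply zeroed, R1 and R2 appear in parallel from the tap: R_th = R1‖R2 = (12.2 × 39.0)/51.20 = 9.29 kΩ.

V_th = 24.2 V, R_th = 9.29 kΩ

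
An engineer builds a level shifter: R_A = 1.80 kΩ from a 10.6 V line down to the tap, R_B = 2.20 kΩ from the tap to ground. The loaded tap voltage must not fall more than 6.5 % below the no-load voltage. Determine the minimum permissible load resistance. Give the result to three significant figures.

Output resistance R_th = R_A‖R_B = (1800 × 2200)/4000 = 990.0 Ω.
The fractional drop is R_th/(R_th + R_L); requiring this ≤ 0.0650 gives R_L ≥ R_th(1/0.0650 − 1) = 990.0 × 14.38 = 14.2 kΩ.

R_L(min) ≈ 14.2 kΩ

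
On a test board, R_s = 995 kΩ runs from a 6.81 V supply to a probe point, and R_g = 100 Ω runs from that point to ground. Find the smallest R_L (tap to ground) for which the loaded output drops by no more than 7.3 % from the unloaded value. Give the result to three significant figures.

R_L(min) ≈ 1.27 kΩ

Output resistance R_th = R_s‖R_g = (995000 × 100)/995100 = 99.99 Ω.
The fractional drop is R_th/(R_th + R_L); requiring this ≤ 0.0730 gives R_L ≥ R_th(1/0.0730 − 1) = 99.99 × 12.70 = 1.27 kΩ.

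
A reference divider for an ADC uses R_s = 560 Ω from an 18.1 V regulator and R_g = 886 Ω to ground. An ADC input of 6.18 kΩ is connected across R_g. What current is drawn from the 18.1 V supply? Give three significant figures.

I ≈ 13.6 mA

R_g‖R_L = 774.9 Ω, so the source sees R_s + R_g‖R_L = 1335 Ω.
I = 18.1 V / 1335 Ω = 13.6 mA.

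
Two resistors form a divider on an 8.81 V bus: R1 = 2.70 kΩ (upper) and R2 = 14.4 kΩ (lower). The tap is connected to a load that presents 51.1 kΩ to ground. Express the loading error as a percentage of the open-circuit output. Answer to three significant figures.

The divider's output (Thévenin) resistance is R1‖R2 = 2.274 kΩ.
Fractional drop under load = R_th/(R_th + R_L) = 2.274 / (2.274 + 51.1) = 0.04260.
So the output falls by 4.26 %.

4.26 %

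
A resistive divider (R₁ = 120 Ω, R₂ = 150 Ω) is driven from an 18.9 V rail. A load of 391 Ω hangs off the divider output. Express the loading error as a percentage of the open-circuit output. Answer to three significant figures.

Unloaded V = 18.9 × 150/270.0 = 10.500 V.
Loaded: R₂‖R_L = 108.4 Ω, giving V = 18.9 × 108.4/228.4 = 8.9705 V.
Drop = (10.500 − 8.9705) / 10.500 = 14.6 %.

14.6 %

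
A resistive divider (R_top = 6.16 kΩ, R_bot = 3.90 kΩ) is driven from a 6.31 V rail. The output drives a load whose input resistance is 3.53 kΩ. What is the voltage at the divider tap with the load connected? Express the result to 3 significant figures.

The load sits in parallel with R_bot: R_bot‖R_L = (3.90 × 3.53) / (3.90 + 3.53) = 1.853 kΩ.
V_out = 6.31 × 1.853 / (6.16 + 1.853) = 6.31 × 1.853/8.013 = 1.46 V.

V_out ≈ 1.46 V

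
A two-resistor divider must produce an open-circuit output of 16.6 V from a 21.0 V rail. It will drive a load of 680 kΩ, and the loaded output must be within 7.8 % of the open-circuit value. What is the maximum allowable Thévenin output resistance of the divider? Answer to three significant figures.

R_th ≤ 57.5 kΩ

Loading drop = R_th/(R_th + R_L) ≤ 0.0780, so R_th ≤ R_L · ε/(1−ε) = 680 kΩ × 0.0780/0.9220 = 57.5 kΩ.
(Any R1, R2 with R2/(R1+R2) = 0.790 and R1‖R2 ≤ 57.5 kΩ will meet the spec.)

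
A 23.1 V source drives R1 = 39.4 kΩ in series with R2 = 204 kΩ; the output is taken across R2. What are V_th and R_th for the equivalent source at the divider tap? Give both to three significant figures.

V_th is the open-circuit tap voltage: 23.1 × 204/(39.4 + 204) = 19.4 V.
With the supply zeroed, R1 and R2 appear in parallel from the tap: R_th = R1‖R2 = (39.4 × 204)/243.4 = 33.0 kΩ.

V_th = 19.4 V, R_th = 33.0 kΩ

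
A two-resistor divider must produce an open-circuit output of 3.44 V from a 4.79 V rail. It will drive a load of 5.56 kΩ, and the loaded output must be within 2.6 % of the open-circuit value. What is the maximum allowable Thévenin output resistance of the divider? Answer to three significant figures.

R_th ≤ 148 Ω

Loading drop = R_th/(R_th + R_L) ≤ 0.0260, so R_th ≤ R_L · ε/(1−ε) = 5.56 kΩ × 0.0260/0.9740 = 148 Ω.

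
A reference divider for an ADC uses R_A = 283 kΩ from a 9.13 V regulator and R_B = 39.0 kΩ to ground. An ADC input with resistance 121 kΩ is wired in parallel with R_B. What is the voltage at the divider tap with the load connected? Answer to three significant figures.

The load sits in parallel with R_B: R_B‖R_L = (39.0 × 121) / (39.0 + 121) = 29.49 kΩ.
V_out = 9.13 × 29.49 / (283 + 29.49) = 9.13 × 29.49/312.5 = 0.862 V.

V_out ≈ 0.862 V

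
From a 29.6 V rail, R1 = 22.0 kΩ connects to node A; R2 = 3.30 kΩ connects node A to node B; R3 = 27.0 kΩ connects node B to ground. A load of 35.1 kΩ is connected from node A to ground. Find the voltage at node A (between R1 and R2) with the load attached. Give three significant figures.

V ≈ 12.6 V

Below node A the series string R2+R3 = 30.30 kΩ sits in parallel with the 35.1 kΩ load: 16.26 kΩ.
V_A = 29.6 × 16.26/(22.0 + 16.26) = 12.6 V.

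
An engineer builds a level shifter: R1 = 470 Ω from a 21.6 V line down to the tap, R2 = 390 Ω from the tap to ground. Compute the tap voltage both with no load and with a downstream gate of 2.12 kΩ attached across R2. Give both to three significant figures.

Open-circuit: V = 21.6 × 390/(470 + 390) = 9.80 V.
With the load, R2 becomes R2‖R_L = 329.4 Ω, so V = 21.6 × 329.4/799.4 = 8.90 V.

Unloaded: 9.80 V; loaded: 8.90 V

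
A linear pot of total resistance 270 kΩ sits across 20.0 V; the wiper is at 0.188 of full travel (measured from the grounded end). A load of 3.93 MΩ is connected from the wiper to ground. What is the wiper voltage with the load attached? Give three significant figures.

The wiper splits the pot into (1−α)R = 219.2 kΩ above and αR = 50.76 kΩ below.
Lower section ‖ load = 50.11 kΩ.
V_wiper = 20.0 × 50.11/(219.2 + 50.11) = 3.72 V.

V ≈ 3.72 V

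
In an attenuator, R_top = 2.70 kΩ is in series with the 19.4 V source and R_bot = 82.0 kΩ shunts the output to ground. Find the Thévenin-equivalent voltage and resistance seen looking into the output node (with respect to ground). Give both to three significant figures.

V_th is the open-circuit tap voltage: 19.4 × 82.0/(2.70 + 82.0) = 18.8 V.
With the supply zeroed, R_top and R_bot appear in parallel from the tap: R_th = R_top‖R_bot = (2.70 × 82.0)/84.70 = 2.61 kΩ.

V_th = 18.8 V, R_th = 2.61 kΩ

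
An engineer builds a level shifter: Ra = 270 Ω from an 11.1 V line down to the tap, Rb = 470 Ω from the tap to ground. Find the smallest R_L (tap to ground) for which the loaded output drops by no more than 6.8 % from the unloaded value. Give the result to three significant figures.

Output resistance R_th = Ra‖Rb = (270 × 470)/740.0 = 171.5 Ω.
The fractional drop is R_th/(R_th + R_L); requiring this ≤ 0.0680 gives R_L ≥ R_th(1/0.0680 − 1) = 171.5 × 13.71 = 2.35 kΩ.

R_L(min) ≈ 2.35 kΩ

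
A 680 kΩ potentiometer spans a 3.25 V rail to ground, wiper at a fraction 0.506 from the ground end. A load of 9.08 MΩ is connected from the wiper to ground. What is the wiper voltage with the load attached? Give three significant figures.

The wiper splits the pot into (1−α)R = 335.9 kΩ above and αR = 344.1 kΩ below.
Lower section ‖ load = 331.5 kΩ.
V_wiper = 3.25 × 331.5/(335.9 + 331.5) = 1.61 V.

V ≈ 1.61 V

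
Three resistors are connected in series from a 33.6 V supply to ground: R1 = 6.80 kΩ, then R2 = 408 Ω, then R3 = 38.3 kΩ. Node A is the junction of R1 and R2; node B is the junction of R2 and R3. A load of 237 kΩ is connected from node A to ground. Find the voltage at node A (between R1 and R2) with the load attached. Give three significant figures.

Below node A the series string R2+R3 = 38710 Ω sits in parallel with the 237000 Ω load: 33270 Ω.
V_A = 33.6 × 33270/(6800 + 33270) = 27.9 V.

V ≈ 27.9 V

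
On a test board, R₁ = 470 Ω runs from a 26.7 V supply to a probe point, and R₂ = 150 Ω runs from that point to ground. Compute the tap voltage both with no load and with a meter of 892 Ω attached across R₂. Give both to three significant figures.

Unloaded: 6.46 V; loaded: 5.73 V

Open-circuit: V = 26.7 × 150/(470 + 150) = 6.46 V.
With the load, R₂ becomes R₂‖R_L = 128.4 Ω, so V = 26.7 × 128.4/598.4 = 5.73 V.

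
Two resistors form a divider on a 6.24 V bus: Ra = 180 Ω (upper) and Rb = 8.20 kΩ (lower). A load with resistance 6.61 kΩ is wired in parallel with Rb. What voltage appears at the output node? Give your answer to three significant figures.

The load sits in parallel with Rb: Rb‖R_L = (8200 × 6610) / (8200 + 6610) = 3660 Ω.
V_out = 6.24 × 3660 / (180 + 3660) = 6.24 × 3660/3840 = 5.95 V.

V_out ≈ 5.95 V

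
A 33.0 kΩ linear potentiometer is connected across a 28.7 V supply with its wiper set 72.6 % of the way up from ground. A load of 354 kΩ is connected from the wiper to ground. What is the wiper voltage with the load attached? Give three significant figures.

V ≈ 20.5 V

The wiper splits the pot into (1−α)R = 9.042 kΩ above and αR = 23.96 kΩ below.
Lower section ‖ load = 22.44 kΩ.
V_wiper = 28.7 × 22.44/(9.042 + 22.44) = 20.5 V.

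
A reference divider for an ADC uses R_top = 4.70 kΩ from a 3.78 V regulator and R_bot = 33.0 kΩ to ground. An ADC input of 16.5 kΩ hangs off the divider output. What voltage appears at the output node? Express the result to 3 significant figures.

V_out ≈ 2.65 V

The load sits in parallel with R_bot: R_bot‖R_L = (33.0 × 16.5) / (33.0 + 16.5) = 11.00 kΩ.
V_out = 3.78 × 11.00 / (4.70 + 11.00) = 3.78 × 11.00/15.70 = 2.65 V.
(Unloaded it would have been 3.31 V.)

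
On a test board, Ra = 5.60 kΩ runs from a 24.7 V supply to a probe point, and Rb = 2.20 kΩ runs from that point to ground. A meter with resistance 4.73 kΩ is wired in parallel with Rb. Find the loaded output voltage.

The load sits in parallel with Rb: Rb‖R_L = (2.20 × 4.73) / (2.20 + 4.73) = 1.502 kΩ.
V_out = 24.7 × 1.502 / (5.60 + 1.502) = 24.7 × 1.502/7.102 = 5.22 V.
(Unloaded it would have been 6.97 V.)

V_out ≈ 5.22 V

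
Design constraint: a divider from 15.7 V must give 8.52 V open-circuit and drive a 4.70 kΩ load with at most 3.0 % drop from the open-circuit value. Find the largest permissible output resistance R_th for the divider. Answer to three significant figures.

R_th ≤ 145 Ω

Loading drop = R_th/(R_th + R_L) ≤ 0.0300, so R_th ≤ R_L · ε/(1−ε) = 4.70 kΩ × 0.0300/0.9700 = 145 Ω.
(Any R1, R2 with R2/(R1+R2) = 0.543 and R1‖R2 ≤ 145 Ω will meet the spec.)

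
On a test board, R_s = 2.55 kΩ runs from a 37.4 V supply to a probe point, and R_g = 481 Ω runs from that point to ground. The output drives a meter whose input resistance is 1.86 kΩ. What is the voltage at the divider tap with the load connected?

V_out ≈ 4.87 V

The load sits in parallel with R_g: R_g‖R_L = (481 × 1860) / (481 + 1860) = 382.2 Ω.
V_out = 37.4 × 382.2 / (2550 + 382.2) = 37.4 × 382.2/2932 = 4.87 V.
(Unloaded it would have been 5.94 V.)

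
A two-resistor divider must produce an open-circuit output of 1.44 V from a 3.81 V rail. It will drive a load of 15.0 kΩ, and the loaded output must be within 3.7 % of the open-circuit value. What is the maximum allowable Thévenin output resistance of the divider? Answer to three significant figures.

R_th ≤ 576 Ω

Loading drop = R_th/(R_th + R_L) ≤ 0.0370, so R_th ≤ R_L · ε/(1−ε) = 15.0 kΩ × 0.0370/0.9630 = 576 Ω.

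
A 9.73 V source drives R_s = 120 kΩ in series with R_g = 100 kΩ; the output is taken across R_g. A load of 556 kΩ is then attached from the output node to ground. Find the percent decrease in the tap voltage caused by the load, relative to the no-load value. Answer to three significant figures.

Unloaded V = 9.73 × 100/220.0 = 4.4227 V.
Loaded: R_g‖R_L = 84.76 kΩ, giving V = 9.73 × 84.76/204.8 = 4.0276 V.
Drop = (4.4227 − 4.0276) / 4.4227 = 8.93 %.

8.93 %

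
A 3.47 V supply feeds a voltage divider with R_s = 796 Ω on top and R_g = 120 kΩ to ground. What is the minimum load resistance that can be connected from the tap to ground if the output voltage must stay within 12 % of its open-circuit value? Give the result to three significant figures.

Output resistance R_th = R_s‖R_g = (796 × 120000)/120800 = 790.8 Ω.
The fractional drop is R_th/(R_th + R_L); requiring this ≤ 0.120 gives R_L ≥ R_th(1/0.120 − 1) = 790.8 × 7.333 = 5.80 kΩ.

R_L(min) ≈ 5.80 kΩ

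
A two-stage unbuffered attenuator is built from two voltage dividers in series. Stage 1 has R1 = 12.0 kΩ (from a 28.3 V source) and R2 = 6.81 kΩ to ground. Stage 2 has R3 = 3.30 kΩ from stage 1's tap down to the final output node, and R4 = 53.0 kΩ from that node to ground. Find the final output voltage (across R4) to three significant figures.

V_out ≈ 8.95 V

Stage 2 presents R3+R4 = 56.30 kΩ as a load on stage 1's tap.
Stage 1's lower leg becomes R2‖(R3+R4) = 6.075 kΩ, so V_mid = 28.3 × 6.075/18.08 = 9.512 V.
Stage 2 is itself unloaded: V_out = V_mid × R4/(R3+R4) = 9.512 × 53.0/56.30 = 8.95 V.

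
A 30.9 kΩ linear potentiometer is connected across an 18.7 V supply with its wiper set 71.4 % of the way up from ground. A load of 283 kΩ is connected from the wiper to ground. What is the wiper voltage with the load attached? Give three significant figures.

V ≈ 13.1 V

The wiper splits the pot into (1−α)R = 8.837 kΩ above and αR = 22.06 kΩ below.
Lower section ‖ load = 20.47 kΩ.
V_wiper = 18.7 × 20.47/(8.837 + 20.47) = 13.1 V.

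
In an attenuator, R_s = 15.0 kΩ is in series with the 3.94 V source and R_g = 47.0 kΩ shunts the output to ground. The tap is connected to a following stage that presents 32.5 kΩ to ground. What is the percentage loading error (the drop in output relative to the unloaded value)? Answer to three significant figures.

Unloaded V = 3.94 × 47.0/62.00 = 2.987 V.
Loaded: R_g‖R_L = 19.21 kΩ, giving V = 3.94 × 19.21/34.21 = 2.213 V.
Drop = (2.987 − 2.213) / 2.987 = 25.9 %.

25.9 %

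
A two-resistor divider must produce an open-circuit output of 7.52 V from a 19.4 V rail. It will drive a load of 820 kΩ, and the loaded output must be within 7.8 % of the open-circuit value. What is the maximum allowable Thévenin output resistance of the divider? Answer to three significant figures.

R_th ≤ 69.4 kΩ

Loading drop = R_th/(R_th + R_L) ≤ 0.0780, so R_th ≤ R_L · ε/(1−ε) = 820 kΩ × 0.0780/0.9220 = 69.4 kΩ.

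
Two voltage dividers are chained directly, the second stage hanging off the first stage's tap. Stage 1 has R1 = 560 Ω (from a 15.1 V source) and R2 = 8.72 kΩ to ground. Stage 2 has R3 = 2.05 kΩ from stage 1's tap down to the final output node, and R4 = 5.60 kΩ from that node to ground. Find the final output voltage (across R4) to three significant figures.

Stage 2 presents R3+R4 = 7650 Ω as a load on stage 1's tap.
Stage 1's lower leg becomes R2‖(R3+R4) = 4075 Ω, so V_mid = 15.1 × 4075/4635 = 13.28 V.
Stage 2 is itself unloaded: V_out = V_mid × R4/(R3+R4) = 13.28 × 5600/7650 = 9.72 V.

V_out ≈ 9.72 V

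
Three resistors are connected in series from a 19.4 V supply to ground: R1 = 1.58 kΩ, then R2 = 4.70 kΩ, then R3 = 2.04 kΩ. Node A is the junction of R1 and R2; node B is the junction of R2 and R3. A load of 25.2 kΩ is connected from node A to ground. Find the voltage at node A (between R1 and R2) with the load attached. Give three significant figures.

Below node A the series string R2+R3 = 6.740 kΩ sits in parallel with the 25.2 kΩ load: 5.318 kΩ.
V_A = 19.4 × 5.318/(1.58 + 5.318) = 15.0 V.

V ≈ 15.0 V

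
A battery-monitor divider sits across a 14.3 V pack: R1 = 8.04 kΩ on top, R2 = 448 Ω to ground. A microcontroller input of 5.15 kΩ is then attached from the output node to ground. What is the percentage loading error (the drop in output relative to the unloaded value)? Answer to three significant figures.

The divider's output (Thévenin) resistance is R1‖R2 = 424.4 Ω.
Fractional drop under load = R_th/(R_th + R_L) = 424.4 / (424.4 + 5150) = 0.07613.
So the output falls by 7.61 %.

7.61 %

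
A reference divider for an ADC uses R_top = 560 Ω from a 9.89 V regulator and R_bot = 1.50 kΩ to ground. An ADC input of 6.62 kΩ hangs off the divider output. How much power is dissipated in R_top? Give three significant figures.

P ≈ 17.2 mW

Total resistance from the source is R_top + (R_bot‖R_L) = 1783 Ω, so I = 9.89/1783 Ω = 5.547 mA.
P = I²·R_top = (5.547 mA)² × 560 Ω = 17.2 mW.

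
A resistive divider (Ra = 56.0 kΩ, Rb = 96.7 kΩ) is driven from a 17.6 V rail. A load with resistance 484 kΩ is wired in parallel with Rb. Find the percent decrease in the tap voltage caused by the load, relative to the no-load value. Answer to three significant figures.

The divider's output (Thévenin) resistance is Ra‖Rb = 35.46 kΩ.
Fractional drop under load = R_th/(R_th + R_L) = 35.46 / (35.46 + 484) = 0.06827.
So the output falls by 6.83 %.

6.83 %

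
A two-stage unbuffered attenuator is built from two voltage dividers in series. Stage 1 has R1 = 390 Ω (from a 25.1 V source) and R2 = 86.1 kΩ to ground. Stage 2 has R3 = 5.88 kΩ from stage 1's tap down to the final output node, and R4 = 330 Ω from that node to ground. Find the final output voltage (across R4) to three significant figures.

V_out ≈ 1.25 V

Stage 2 presents R3+R4 = 6210 Ω as a load on stage 1's tap.
Stage 1's lower leg becomes R2‖(R3+R4) = 5792 Ω, so V_mid = 25.1 × 5792/6182 = 23.52 V.
Stage 2 is itself unloaded: V_out = V_mid × R4/(R3+R4) = 23.52 × 330/6210 = 1.25 V.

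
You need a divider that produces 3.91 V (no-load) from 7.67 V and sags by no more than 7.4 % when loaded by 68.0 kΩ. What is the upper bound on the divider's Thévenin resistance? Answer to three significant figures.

Loading drop = R_th/(R_th + R_L) ≤ 0.0740, so R_th ≤ R_L · ε/(1−ε) = 68.0 kΩ × 0.0740/0.9260 = 5.43 kΩ.
(Any R1, R2 with R2/(R1+R2) = 0.510 and R1‖R2 ≤ 5.43 kΩ will meet the spec.)

R_th ≤ 5.43 kΩ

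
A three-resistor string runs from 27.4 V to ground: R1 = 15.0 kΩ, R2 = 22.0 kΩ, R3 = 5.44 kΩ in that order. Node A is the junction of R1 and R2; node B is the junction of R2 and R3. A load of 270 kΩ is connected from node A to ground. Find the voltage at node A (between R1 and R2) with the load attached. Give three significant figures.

Below node A the series string R2+R3 = 27.44 kΩ sits in parallel with the 270 kΩ load: 24.91 kΩ.
V_A = 27.4 × 24.91/(15.0 + 24.91) = 17.1 V.

V ≈ 17.1 V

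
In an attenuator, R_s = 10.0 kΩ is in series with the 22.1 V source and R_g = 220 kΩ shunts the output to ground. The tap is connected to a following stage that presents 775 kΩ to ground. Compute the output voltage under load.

V_out ≈ 20.9 V

The load sits in parallel with R_g: R_g‖R_L = (220 × 775) / (220 + 775) = 171.4 kΩ.
V_out = 22.1 × 171.4 / (10.0 + 171.4) = 22.1 × 171.4/181.4 = 20.9 V.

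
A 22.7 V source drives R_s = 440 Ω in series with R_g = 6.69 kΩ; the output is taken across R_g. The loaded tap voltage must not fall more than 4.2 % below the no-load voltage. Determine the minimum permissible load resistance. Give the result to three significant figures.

Output resistance R_th = R_s‖R_g = (440 × 6690)/7130 = 412.8 Ω.
The fractional drop is R_th/(R_th + R_L); requiring this ≤ 0.0420 gives R_L ≥ R_th(1/0.0420 − 1) = 412.8 × 22.81 = 9.42 kΩ.

R_L(min) ≈ 9.42 kΩ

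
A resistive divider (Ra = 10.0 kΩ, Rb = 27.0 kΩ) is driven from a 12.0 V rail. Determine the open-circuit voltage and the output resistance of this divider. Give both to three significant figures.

V_th is the open-circuit tap voltage: 12.0 × 27.0/(10.0 + 27.0) = 8.76 V.
With the supply zeroed, Ra and Rb appear in parallel from the tap: R_th = Ra‖Rb = (10.0 × 27.0)/37.00 = 7.30 kΩ.

V_th = 8.76 V, R_th = 7.30 kΩ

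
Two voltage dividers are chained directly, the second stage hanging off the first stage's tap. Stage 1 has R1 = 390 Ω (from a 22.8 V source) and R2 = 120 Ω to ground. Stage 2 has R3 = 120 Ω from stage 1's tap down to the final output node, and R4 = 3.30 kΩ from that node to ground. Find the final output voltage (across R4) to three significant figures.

Stage 2 presents R3+R4 = 3420 Ω as a load on stage 1's tap.
Stage 1's lower leg becomes R2‖(R3+R4) = 115.9 Ω, so V_mid = 22.8 × 115.9/505.9 = 5.225 V.
Stage 2 is itself unloaded: V_out = V_mid × R4/(R3+R4) = 5.225 × 3300/3420 = 5.04 V.

V_out ≈ 5.04 V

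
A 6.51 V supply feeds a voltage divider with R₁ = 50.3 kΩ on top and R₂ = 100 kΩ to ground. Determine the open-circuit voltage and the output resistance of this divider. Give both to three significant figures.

V_th is the open-circuit tap voltage: 6.51 × 100/(50.3 + 100) = 4.33 V.
With the supply zeroed, R₁ and R₂ appear in parallel from the tap: R_th = R₁‖R₂ = (50.3 × 100)/150.3 = 33.5 kΩ.

V_th = 4.33 V, R_th = 33.5 kΩ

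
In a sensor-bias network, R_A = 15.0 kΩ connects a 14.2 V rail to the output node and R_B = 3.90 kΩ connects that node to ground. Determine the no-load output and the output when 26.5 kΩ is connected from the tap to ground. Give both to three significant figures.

Unloaded: 2.93 V; loaded: 2.62 V

Open-circuit: V = 14.2 × 3.90/(15.0 + 3.90) = 2.93 V.
With the load, R_B becomes R_B‖R_L = 3.400 kΩ, so V = 14.2 × 3.400/18.40 = 2.62 V.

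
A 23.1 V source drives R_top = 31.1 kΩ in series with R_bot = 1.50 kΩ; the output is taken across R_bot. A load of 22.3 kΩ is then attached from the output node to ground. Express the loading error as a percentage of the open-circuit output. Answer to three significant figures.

The divider's output (Thévenin) resistance is R_top‖R_bot = 1.431 kΩ.
Fractional drop under load = R_th/(R_th + R_L) = 1.431 / (1.431 + 22.3) = 0.06030.
So the output falls by 6.03 %.

6.03 %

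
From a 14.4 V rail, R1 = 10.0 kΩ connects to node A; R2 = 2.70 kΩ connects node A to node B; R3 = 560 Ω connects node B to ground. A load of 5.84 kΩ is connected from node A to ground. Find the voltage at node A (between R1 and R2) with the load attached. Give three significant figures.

Below node A the series string R2+R3 = 3260 Ω sits in parallel with the 5840 Ω load: 2092 Ω.
V_A = 14.4 × 2092/(10000 + 2092) = 2.49 V.

V ≈ 2.49 V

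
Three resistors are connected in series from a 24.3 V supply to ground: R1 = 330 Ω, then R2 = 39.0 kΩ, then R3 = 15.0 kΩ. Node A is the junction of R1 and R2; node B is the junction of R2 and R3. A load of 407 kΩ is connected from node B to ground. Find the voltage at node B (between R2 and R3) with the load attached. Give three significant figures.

V ≈ 6.53 V

At node B, R3 is in parallel with the load: R3‖R_L = 14470 Ω.
Below node A the resistance is R2 + (R3‖R_L) = 53470 Ω, so V_A = 24.3 × 53470/53800 = 24.15 V.
Then V_B = V_A × (R3‖R_L)/(R2 + R3‖R_L) = 24.15 × 14470/53470 = 6.53 V.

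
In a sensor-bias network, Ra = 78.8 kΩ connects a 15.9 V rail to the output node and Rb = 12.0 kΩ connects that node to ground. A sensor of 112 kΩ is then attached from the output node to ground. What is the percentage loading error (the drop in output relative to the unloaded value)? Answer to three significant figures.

8.51 %

Unloaded V = 15.9 × 12.0/90.80 = 2.1013 V.
Loaded: Rb‖R_L = 10.84 kΩ, giving V = 15.9 × 10.84/89.64 = 1.9226 V.
Drop = (2.1013 − 1.9226) / 2.1013 = 8.51 %.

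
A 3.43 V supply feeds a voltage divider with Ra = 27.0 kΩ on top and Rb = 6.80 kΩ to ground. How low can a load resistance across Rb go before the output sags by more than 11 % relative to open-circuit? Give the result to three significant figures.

R_L(min) ≈ 43.9 kΩ

Output resistance R_th = Ra‖Rb = (27.0 × 6.80)/33.80 = 5.432 kΩ.
The fractional drop is R_th/(R_th + R_L); requiring this ≤ 0.110 gives R_L ≥ R_th(1/0.110 − 1) = 5.432 × 8.091 = 43.9 kΩ.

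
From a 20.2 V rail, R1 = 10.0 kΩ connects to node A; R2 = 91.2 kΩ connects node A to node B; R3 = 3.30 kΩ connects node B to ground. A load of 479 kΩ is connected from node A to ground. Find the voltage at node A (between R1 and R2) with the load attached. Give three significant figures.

V ≈ 17.9 V

Below node A the series string R2+R3 = 94.50 kΩ sits in parallel with the 479 kΩ load: 78.93 kΩ.
V_A = 20.2 × 78.93/(10.0 + 78.93) = 17.9 V.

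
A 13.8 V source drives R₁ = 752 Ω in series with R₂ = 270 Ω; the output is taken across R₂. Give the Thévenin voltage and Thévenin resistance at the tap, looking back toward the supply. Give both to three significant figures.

V_th is the open-circuit tap voltage: 13.8 × 270/(752 + 270) = 3.65 V.
With the supply zeroed, R₁ and R₂ appear in parallel from the tap: R_th = R₁‖R₂ = (752 × 270)/1022 = 199 Ω.

V_th = 3.65 V, R_th = 199 Ω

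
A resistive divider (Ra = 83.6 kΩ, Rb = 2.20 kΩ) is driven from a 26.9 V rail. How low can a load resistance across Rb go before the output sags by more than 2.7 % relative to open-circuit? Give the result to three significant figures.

R_L(min) ≈ 77.2 kΩ

Output resistance R_th = Ra‖Rb = (83.6 × 2.20)/85.80 = 2.144 kΩ.
The fractional drop is R_th/(R_th + R_L); requiring this ≤ 0.0270 gives R_L ≥ R_th(1/0.0270 − 1) = 2.144 × 36.04 = 77.2 kΩ.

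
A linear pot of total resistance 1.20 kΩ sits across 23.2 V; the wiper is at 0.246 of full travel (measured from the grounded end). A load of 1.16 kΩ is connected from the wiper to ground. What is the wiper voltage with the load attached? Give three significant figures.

V ≈ 4.79 V

The wiper splits the pot into (1−α)R = 904.8 Ω above and αR = 295.2 Ω below.
Lower section ‖ load = 235.3 Ω.
V_wiper = 23.2 × 235.3/(904.8 + 235.3) = 4.79 V.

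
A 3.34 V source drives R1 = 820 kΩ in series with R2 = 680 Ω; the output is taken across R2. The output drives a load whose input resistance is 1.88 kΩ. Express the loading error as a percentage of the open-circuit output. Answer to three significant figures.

26.5 %

The divider's output (Thévenin) resistance is R1‖R2 = 679.4 Ω.
Fractional drop under load = R_th/(R_th + R_L) = 679.4 / (679.4 + 1880) = 0.2655.
So the output falls by 26.5 %.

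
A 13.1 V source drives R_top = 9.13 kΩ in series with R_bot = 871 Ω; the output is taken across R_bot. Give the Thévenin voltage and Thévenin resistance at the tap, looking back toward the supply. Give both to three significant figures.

V_th = 1.14 V, R_th = 795 Ω

V_th is the open-circuit tap voltage: 13.1 × 871/(9130 + 871) = 1.14 V.
With the supply zeroed, R_top and R_bot appear in parallel from the tap: R_th = R_top‖R_bot = (9130 × 871)/10000 = 795 Ω.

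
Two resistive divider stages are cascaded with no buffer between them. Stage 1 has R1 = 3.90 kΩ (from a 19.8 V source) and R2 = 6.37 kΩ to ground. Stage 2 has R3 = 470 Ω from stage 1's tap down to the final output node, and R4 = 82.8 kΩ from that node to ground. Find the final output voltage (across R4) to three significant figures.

Stage 2 presents R3+R4 = 83270 Ω as a load on stage 1's tap.
Stage 1's lower leg becomes R2‖(R3+R4) = 5917 Ω, so V_mid = 19.8 × 5917/9817 = 11.93 V.
Stage 2 is itself unloaded: V_out = V_mid × R4/(R3+R4) = 11.93 × 82800/83270 = 11.9 V.

V_out ≈ 11.9 V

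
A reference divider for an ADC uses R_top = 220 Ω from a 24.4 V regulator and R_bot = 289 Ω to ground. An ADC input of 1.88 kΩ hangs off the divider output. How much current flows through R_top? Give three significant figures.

R_bot‖R_L = 250.5 Ω, so the source sees R_top + R_bot‖R_L = 470.5 Ω.
I = 24.4 V / 470.5 Ω = 51.9 mA.

I ≈ 51.9 mA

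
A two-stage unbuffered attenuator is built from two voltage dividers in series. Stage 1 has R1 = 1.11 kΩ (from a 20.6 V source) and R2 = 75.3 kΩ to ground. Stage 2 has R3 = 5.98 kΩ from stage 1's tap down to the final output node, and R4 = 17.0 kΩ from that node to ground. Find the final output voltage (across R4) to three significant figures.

V_out ≈ 14.3 V

Stage 2 presents R3+R4 = 22.98 kΩ as a load on stage 1's tap.
Stage 1's lower leg becomes R2‖(R3+R4) = 17.61 kΩ, so V_mid = 20.6 × 17.61/18.72 = 19.38 V.
Stage 2 is itself unloaded: V_out = V_mid × R4/(R3+R4) = 19.38 × 17.0/22.98 = 14.3 V.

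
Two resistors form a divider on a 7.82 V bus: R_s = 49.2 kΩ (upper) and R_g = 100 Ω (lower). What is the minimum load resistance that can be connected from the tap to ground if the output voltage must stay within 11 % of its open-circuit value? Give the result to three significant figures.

R_L(min) ≈ 807 Ω

Output resistance R_th = R_s‖R_g = (49200 × 100)/49300 = 99.80 Ω.
The fractional drop is R_th/(R_th + R_L); requiring this ≤ 0.110 gives R_L ≥ R_th(1/0.110 − 1) = 99.80 × 8.091 = 807 Ω.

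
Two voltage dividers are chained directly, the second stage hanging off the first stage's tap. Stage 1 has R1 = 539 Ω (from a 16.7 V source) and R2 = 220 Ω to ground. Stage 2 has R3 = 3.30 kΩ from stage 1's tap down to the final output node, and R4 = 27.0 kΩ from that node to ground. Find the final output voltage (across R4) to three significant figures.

Stage 2 presents R3+R4 = 30300 Ω as a load on stage 1's tap.
Stage 1's lower leg becomes R2‖(R3+R4) = 218.4 Ω, so V_mid = 16.7 × 218.4/757.4 = 4.816 V.
Stage 2 is itself unloaded: V_out = V_mid × R4/(R3+R4) = 4.816 × 27000/30300 = 4.29 V.

V_out ≈ 4.29 V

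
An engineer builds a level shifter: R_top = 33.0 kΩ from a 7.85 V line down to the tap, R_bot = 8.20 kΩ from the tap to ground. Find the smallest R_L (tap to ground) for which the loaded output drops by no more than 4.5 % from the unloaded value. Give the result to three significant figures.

Output resistance R_th = R_top‖R_bot = (33.0 × 8.20)/41.20 = 6.568 kΩ.
The fractional drop is R_th/(R_th + R_L); requiring this ≤ 0.0450 gives R_L ≥ R_th(1/0.0450 − 1) = 6.568 × 21.22 = 139 kΩ.

R_L(min) ≈ 139 kΩ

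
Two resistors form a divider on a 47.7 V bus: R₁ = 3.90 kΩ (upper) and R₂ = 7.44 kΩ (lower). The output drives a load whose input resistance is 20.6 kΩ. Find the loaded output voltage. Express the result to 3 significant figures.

The load sits in parallel with R₂: R₂‖R_L = (7.44 × 20.6) / (7.44 + 20.6) = 5.466 kΩ.
V_out = 47.7 × 5.466 / (3.90 + 5.466) = 47.7 × 5.466/9.366 = 27.8 V.
(Unloaded it would have been 31.3 V.)

V_out ≈ 27.8 V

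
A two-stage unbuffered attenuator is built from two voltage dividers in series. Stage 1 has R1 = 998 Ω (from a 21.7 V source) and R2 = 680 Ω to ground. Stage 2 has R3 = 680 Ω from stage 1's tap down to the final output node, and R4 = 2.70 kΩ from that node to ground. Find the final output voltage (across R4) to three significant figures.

V_out ≈ 6.27 V

Stage 2 presents R3+R4 = 3380 Ω as a load on stage 1's tap.
Stage 1's lower leg becomes R2‖(R3+R4) = 566.1 Ω, so V_mid = 21.7 × 566.1/1564 = 7.854 V.
Stage 2 is itself unloaded: V_out = V_mid × R4/(R3+R4) = 7.854 × 2700/3380 = 6.27 V.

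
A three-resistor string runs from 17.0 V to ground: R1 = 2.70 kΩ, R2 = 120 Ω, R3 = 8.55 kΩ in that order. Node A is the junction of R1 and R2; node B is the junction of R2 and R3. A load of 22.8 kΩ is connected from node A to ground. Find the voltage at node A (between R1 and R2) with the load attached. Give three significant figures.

V ≈ 11.9 V

Below node A the series string R2+R3 = 8670 Ω sits in parallel with the 22800 Ω load: 6281 Ω.
V_A = 17.0 × 6281/(2700 + 6281) = 11.9 V.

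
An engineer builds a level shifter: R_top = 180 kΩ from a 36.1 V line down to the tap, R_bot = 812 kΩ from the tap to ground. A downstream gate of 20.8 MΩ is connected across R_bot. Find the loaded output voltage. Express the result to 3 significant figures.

The load sits in parallel with R_bot: R_bot‖R_L = (812 × 20800) / (812 + 20800) = 781.5 kΩ.
V_out = 36.1 × 781.5 / (180 + 781.5) = 36.1 × 781.5/961.5 = 29.3 V.

V_out ≈ 29.3 V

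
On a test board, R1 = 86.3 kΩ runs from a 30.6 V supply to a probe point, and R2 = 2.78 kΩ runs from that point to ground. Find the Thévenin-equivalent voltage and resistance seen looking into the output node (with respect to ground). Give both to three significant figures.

V_th is the open-circuit tap voltage: 30.6 × 2.78/(86.3 + 2.78) = 0.955 V.
With the supply zeroed, R1 and R2 appear in parallel from the tap: R_th = R1‖R2 = (86.3 × 2.78)/89.08 = 2.69 kΩ.

V_th = 0.955 V, R_th = 2.69 kΩ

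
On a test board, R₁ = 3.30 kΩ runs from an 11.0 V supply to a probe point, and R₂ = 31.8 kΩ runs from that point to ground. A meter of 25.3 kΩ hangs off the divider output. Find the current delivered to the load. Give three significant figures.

I_L ≈ 0.352 mA

R₂‖R_L = 14.09 kΩ; V_out = 11.0 × 14.09/17.39 = 8.913 V.
I_L = V_out / R_L = 8.913 / 25.3 kΩ = 0.352 mA.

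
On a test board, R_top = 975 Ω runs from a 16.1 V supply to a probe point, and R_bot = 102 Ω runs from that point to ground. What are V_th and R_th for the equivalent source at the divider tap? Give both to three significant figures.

V_th is the open-circuit tap voltage: 16.1 × 102/(975 + 102) = 1.52 V.
With the supply zeroed, R_top and R_bot appear in parallel from the tap: R_th = R_top‖R_bot = (975 × 102)/1077 = 92.3 Ω.

V_th = 1.52 V, R_th = 92.3 Ω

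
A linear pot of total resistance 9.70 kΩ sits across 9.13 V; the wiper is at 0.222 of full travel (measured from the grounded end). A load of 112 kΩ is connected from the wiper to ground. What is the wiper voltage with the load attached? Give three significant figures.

V ≈ 2.00 V

The wiper splits the pot into (1−α)R = 7.547 kΩ above and αR = 2.153 kΩ below.
Lower section ‖ load = 2.113 kΩ.
V_wiper = 9.13 × 2.113/(7.547 + 2.113) = 2.00 V.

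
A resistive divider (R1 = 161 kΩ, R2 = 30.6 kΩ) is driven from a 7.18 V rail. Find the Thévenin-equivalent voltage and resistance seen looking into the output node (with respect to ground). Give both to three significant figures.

V_th is the open-circuit tap voltage: 7.18 × 30.6/(161 + 30.6) = 1.15 V.
With the supply zeroed, R1 and R2 appear in parallel from the tap: R_th = R1‖R2 = (161 × 30.6)/191.6 = 25.7 kΩ.

V_th = 1.15 V, R_th = 25.7 kΩ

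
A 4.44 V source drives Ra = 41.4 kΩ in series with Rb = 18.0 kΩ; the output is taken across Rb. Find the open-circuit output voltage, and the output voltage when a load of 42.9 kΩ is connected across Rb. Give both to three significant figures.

Open-circuit: V = 4.44 × 18.0/(41.4 + 18.0) = 1.35 V.
With the load, Rb becomes Rb‖R_L = 12.68 kΩ, so V = 4.44 × 12.68/54.08 = 1.04 V.

Unloaded: 1.35 V; loaded: 1.04 V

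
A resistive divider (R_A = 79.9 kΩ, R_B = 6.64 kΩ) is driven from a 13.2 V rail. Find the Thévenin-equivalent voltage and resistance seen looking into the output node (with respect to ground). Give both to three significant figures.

V_th is the open-circuit tap voltage: 13.2 × 6.64/(79.9 + 6.64) = 1.01 V.
With the supply zeroed, R_A and R_B appear in parallel from the tap: R_th = R_A‖R_B = (79.9 × 6.64)/86.54 = 6.13 kΩ.

V_th = 1.01 V, R_th = 6.13 kΩ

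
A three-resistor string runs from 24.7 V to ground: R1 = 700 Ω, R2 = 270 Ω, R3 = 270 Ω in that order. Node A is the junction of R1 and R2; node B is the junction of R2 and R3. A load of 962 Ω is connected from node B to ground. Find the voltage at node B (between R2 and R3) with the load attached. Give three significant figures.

At node B, R3 is in parallel with the load: R3‖R_L = 210.8 Ω.
Below node A the resistance is R2 + (R3‖R_L) = 480.8 Ω, so V_A = 24.7 × 480.8/1181 = 10.06 V.
Then V_B = V_A × (R3‖R_L)/(R2 + R3‖R_L) = 10.06 × 210.8/480.8 = 4.41 V.

V ≈ 4.41 V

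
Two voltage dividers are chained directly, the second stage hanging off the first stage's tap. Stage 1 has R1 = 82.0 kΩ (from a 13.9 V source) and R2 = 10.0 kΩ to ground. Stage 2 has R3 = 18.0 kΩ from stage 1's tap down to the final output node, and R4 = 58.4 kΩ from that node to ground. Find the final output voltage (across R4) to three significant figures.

V_out ≈ 1.03 V

Stage 2 presents R3+R4 = 76.40 kΩ as a load on stage 1's tap.
Stage 1's lower leg becomes R2‖(R3+R4) = 8.843 kΩ, so V_mid = 13.9 × 8.843/90.84 = 1.353 V.
Stage 2 is itself unloaded: V_out = V_mid × R4/(R3+R4) = 1.353 × 58.4/76.40 = 1.03 V.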